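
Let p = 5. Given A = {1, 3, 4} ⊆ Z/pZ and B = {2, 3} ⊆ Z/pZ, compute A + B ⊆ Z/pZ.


Work in Z/5Z: reduce every sum a + b modulo 5.
Enumerate all 6 pairs:
a = 1: 1+2=3, 1+3=4
a = 3: 3+2=0, 3+3=1
a = 4: 4+2=1, 4+3=2
Distinct residues collected: {0, 1, 2, 3, 4}
|A + B| = 5 (out of 5 total residues).

A + B = {0, 1, 2, 3, 4}


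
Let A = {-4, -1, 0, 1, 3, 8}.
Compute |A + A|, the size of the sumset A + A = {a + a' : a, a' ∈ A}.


A + A = {a + a' : a, a' ∈ A}; |A| = 6.
General bounds: 2|A| - 1 ≤ |A + A| ≤ |A|(|A|+1)/2, i.e. 11 ≤ |A + A| ≤ 21.
Lower bound 2|A|-1 is attained iff A is an arithmetic progression.
Enumerate sums a + a' for a ≤ a' (symmetric, so this suffices):
a = -4: -4+-4=-8, -4+-1=-5, -4+0=-4, -4+1=-3, -4+3=-1, -4+8=4
a = -1: -1+-1=-2, -1+0=-1, -1+1=0, -1+3=2, -1+8=7
a = 0: 0+0=0, 0+1=1, 0+3=3, 0+8=8
a = 1: 1+1=2, 1+3=4, 1+8=9
a = 3: 3+3=6, 3+8=11
a = 8: 8+8=16
Distinct sums: {-8, -5, -4, -3, -2, -1, 0, 1, 2, 3, 4, 6, 7, 8, 9, 11, 16}
|A + A| = 17

|A + A| = 17


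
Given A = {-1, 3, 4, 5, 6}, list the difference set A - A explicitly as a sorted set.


A - A = {a - a' : a, a' ∈ A}.
Compute a - a' for each ordered pair (a, a'):
a = -1: -1--1=0, -1-3=-4, -1-4=-5, -1-5=-6, -1-6=-7
a = 3: 3--1=4, 3-3=0, 3-4=-1, 3-5=-2, 3-6=-3
a = 4: 4--1=5, 4-3=1, 4-4=0, 4-5=-1, 4-6=-2
a = 5: 5--1=6, 5-3=2, 5-4=1, 5-5=0, 5-6=-1
a = 6: 6--1=7, 6-3=3, 6-4=2, 6-5=1, 6-6=0
Collecting distinct values (and noting 0 appears from a-a):
A - A = {-7, -6, -5, -4, -3, -2, -1, 0, 1, 2, 3, 4, 5, 6, 7}
|A - A| = 15

A - A = {-7, -6, -5, -4, -3, -2, -1, 0, 1, 2, 3, 4, 5, 6, 7}


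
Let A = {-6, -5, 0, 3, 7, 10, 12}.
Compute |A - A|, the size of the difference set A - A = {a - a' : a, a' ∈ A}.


A - A = {a - a' : a, a' ∈ A}; |A| = 7.
Bounds: 2|A|-1 ≤ |A - A| ≤ |A|² - |A| + 1, i.e. 13 ≤ |A - A| ≤ 43.
Note: 0 ∈ A - A always (from a - a). The set is symmetric: if d ∈ A - A then -d ∈ A - A.
Enumerate nonzero differences d = a - a' with a > a' (then include -d):
Positive differences: {1, 2, 3, 4, 5, 6, 7, 8, 9, 10, 12, 13, 15, 16, 17, 18}
Full difference set: {0} ∪ (positive diffs) ∪ (negative diffs).
|A - A| = 1 + 2·16 = 33 (matches direct enumeration: 33).

|A - A| = 33


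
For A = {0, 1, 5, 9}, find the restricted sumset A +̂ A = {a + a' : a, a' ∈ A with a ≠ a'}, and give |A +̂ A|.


Restricted sumset: A +̂ A = {a + a' : a ∈ A, a' ∈ A, a ≠ a'}.
Equivalently, take A + A and drop any sum 2a that is achievable ONLY as a + a for a ∈ A (i.e. sums representable only with equal summands).
Enumerate pairs (a, a') with a < a' (symmetric, so each unordered pair gives one sum; this covers all a ≠ a'):
  0 + 1 = 1
  0 + 5 = 5
  0 + 9 = 9
  1 + 5 = 6
  1 + 9 = 10
  5 + 9 = 14
Collected distinct sums: {1, 5, 6, 9, 10, 14}
|A +̂ A| = 6
(Reference bound: |A +̂ A| ≥ 2|A| - 3 for |A| ≥ 2, with |A| = 4 giving ≥ 5.)

|A +̂ A| = 6


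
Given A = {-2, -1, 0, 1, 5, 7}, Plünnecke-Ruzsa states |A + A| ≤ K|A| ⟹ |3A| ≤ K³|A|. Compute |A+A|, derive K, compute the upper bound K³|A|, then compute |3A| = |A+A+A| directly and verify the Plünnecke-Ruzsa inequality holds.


|A| = 6.
Step 1: Compute A + A by enumerating all 36 pairs.
A + A = {-4, -3, -2, -1, 0, 1, 2, 3, 4, 5, 6, 7, 8, 10, 12, 14}, so |A + A| = 16.
Step 2: Doubling constant K = |A + A|/|A| = 16/6 = 16/6 ≈ 2.6667.
Step 3: Plünnecke-Ruzsa gives |3A| ≤ K³·|A| = (2.6667)³ · 6 ≈ 113.7778.
Step 4: Compute 3A = A + A + A directly by enumerating all triples (a,b,c) ∈ A³; |3A| = 25.
Step 5: Check 25 ≤ 113.7778? Yes ✓.

K = 16/6, Plünnecke-Ruzsa bound K³|A| ≈ 113.7778, |3A| = 25, inequality holds.


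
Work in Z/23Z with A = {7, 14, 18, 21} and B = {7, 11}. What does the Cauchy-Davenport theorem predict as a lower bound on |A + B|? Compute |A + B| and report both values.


Cauchy-Davenport: |A + B| ≥ min(p, |A| + |B| - 1) for A, B nonempty in Z/pZ.
|A| = 4, |B| = 2, p = 23.
CD lower bound = min(23, 4 + 2 - 1) = min(23, 5) = 5.
Compute A + B mod 23 directly:
a = 7: 7+7=14, 7+11=18
a = 14: 14+7=21, 14+11=2
a = 18: 18+7=2, 18+11=6
a = 21: 21+7=5, 21+11=9
A + B = {2, 5, 6, 9, 14, 18, 21}, so |A + B| = 7.
Verify: 7 ≥ 5? Yes ✓.

CD lower bound = 5, actual |A + B| = 7.


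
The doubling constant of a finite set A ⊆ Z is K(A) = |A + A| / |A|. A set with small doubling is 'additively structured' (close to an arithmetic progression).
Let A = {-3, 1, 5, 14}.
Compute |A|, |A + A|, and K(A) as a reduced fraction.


|A| = 4.
Compute A + A by enumerating all 16 pairs.
A + A = {-6, -2, 2, 6, 10, 11, 15, 19, 28}, so |A + A| = 9.
K = |A + A| / |A| = 9/4 (already in lowest terms) ≈ 2.2500.
Reference: AP of size 4 gives K = 7/4 ≈ 1.7500; a fully generic set of size 4 gives K ≈ 2.5000.

|A| = 4, |A + A| = 9, K = 9/4.


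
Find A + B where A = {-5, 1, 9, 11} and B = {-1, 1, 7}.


A + B = {a + b : a ∈ A, b ∈ B}.
Enumerate all |A|·|B| = 4·3 = 12 pairs (a, b) and collect distinct sums.
a = -5: -5+-1=-6, -5+1=-4, -5+7=2
a = 1: 1+-1=0, 1+1=2, 1+7=8
a = 9: 9+-1=8, 9+1=10, 9+7=16
a = 11: 11+-1=10, 11+1=12, 11+7=18
Collecting distinct sums: A + B = {-6, -4, 0, 2, 8, 10, 12, 16, 18}
|A + B| = 9

A + B = {-6, -4, 0, 2, 8, 10, 12, 16, 18}


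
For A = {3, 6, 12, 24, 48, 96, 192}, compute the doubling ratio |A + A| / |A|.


|A| = 7.
Compute A + A by enumerating all 49 pairs.
A + A = {6, 9, 12, 15, 18, 24, 27, 30, 36, 48, 51, 54, 60, 72, 96, 99, 102, 108, 120, 144, 192, 195, 198, 204, 216, 240, 288, 384}, so |A + A| = 28.
K = |A + A| / |A| = 28/7 = 4/1 ≈ 4.0000.
Reference: AP of size 7 gives K = 13/7 ≈ 1.8571; a fully generic set of size 7 gives K ≈ 4.0000.

|A| = 7, |A + A| = 28, K = 28/7 = 4/1.


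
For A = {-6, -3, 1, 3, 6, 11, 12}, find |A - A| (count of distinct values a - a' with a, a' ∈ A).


A - A = {a - a' : a, a' ∈ A}; |A| = 7.
Bounds: 2|A|-1 ≤ |A - A| ≤ |A|² - |A| + 1, i.e. 13 ≤ |A - A| ≤ 43.
Note: 0 ∈ A - A always (from a - a). The set is symmetric: if d ∈ A - A then -d ∈ A - A.
Enumerate nonzero differences d = a - a' with a > a' (then include -d):
Positive differences: {1, 2, 3, 4, 5, 6, 7, 8, 9, 10, 11, 12, 14, 15, 17, 18}
Full difference set: {0} ∪ (positive diffs) ∪ (negative diffs).
|A - A| = 1 + 2·16 = 33 (matches direct enumeration: 33).

|A - A| = 33


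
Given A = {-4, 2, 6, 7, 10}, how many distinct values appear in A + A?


A + A = {a + a' : a, a' ∈ A}; |A| = 5.
General bounds: 2|A| - 1 ≤ |A + A| ≤ |A|(|A|+1)/2, i.e. 9 ≤ |A + A| ≤ 15.
Lower bound 2|A|-1 is attained iff A is an arithmetic progression.
Enumerate sums a + a' for a ≤ a' (symmetric, so this suffices):
a = -4: -4+-4=-8, -4+2=-2, -4+6=2, -4+7=3, -4+10=6
a = 2: 2+2=4, 2+6=8, 2+7=9, 2+10=12
a = 6: 6+6=12, 6+7=13, 6+10=16
a = 7: 7+7=14, 7+10=17
a = 10: 10+10=20
Distinct sums: {-8, -2, 2, 3, 4, 6, 8, 9, 12, 13, 14, 16, 17, 20}
|A + A| = 14

|A + A| = 14


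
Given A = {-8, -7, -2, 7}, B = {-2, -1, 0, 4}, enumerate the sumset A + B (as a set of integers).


A + B = {a + b : a ∈ A, b ∈ B}.
Enumerate all |A|·|B| = 4·4 = 16 pairs (a, b) and collect distinct sums.
a = -8: -8+-2=-10, -8+-1=-9, -8+0=-8, -8+4=-4
a = -7: -7+-2=-9, -7+-1=-8, -7+0=-7, -7+4=-3
a = -2: -2+-2=-4, -2+-1=-3, -2+0=-2, -2+4=2
a = 7: 7+-2=5, 7+-1=6, 7+0=7, 7+4=11
Collecting distinct sums: A + B = {-10, -9, -8, -7, -4, -3, -2, 2, 5, 6, 7, 11}
|A + B| = 12

A + B = {-10, -9, -8, -7, -4, -3, -2, 2, 5, 6, 7, 11}


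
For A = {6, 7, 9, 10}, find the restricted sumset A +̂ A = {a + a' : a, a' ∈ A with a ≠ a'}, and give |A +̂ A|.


Restricted sumset: A +̂ A = {a + a' : a ∈ A, a' ∈ A, a ≠ a'}.
Equivalently, take A + A and drop any sum 2a that is achievable ONLY as a + a for a ∈ A (i.e. sums representable only with equal summands).
Enumerate pairs (a, a') with a < a' (symmetric, so each unordered pair gives one sum; this covers all a ≠ a'):
  6 + 7 = 13
  6 + 9 = 15
  6 + 10 = 16
  7 + 9 = 16
  7 + 10 = 17
  9 + 10 = 19
Collected distinct sums: {13, 15, 16, 17, 19}
|A +̂ A| = 5
(Reference bound: |A +̂ A| ≥ 2|A| - 3 for |A| ≥ 2, with |A| = 4 giving ≥ 5.)

|A +̂ A| = 5


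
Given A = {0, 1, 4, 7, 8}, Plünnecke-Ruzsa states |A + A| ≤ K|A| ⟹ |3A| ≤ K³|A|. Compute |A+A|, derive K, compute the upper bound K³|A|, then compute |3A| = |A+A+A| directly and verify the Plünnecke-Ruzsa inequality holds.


|A| = 5.
Step 1: Compute A + A by enumerating all 25 pairs.
A + A = {0, 1, 2, 4, 5, 7, 8, 9, 11, 12, 14, 15, 16}, so |A + A| = 13.
Step 2: Doubling constant K = |A + A|/|A| = 13/5 = 13/5 ≈ 2.6000.
Step 3: Plünnecke-Ruzsa gives |3A| ≤ K³·|A| = (2.6000)³ · 5 ≈ 87.8800.
Step 4: Compute 3A = A + A + A directly by enumerating all triples (a,b,c) ∈ A³; |3A| = 25.
Step 5: Check 25 ≤ 87.8800? Yes ✓.

K = 13/5, Plünnecke-Ruzsa bound K³|A| ≈ 87.8800, |3A| = 25, inequality holds.


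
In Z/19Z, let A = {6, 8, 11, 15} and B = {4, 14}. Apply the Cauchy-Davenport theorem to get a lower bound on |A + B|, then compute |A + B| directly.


Cauchy-Davenport: |A + B| ≥ min(p, |A| + |B| - 1) for A, B nonempty in Z/pZ.
|A| = 4, |B| = 2, p = 19.
CD lower bound = min(19, 4 + 2 - 1) = min(19, 5) = 5.
Compute A + B mod 19 directly:
a = 6: 6+4=10, 6+14=1
a = 8: 8+4=12, 8+14=3
a = 11: 11+4=15, 11+14=6
a = 15: 15+4=0, 15+14=10
A + B = {0, 1, 3, 6, 10, 12, 15}, so |A + B| = 7.
Verify: 7 ≥ 5? Yes ✓.

CD lower bound = 5, actual |A + B| = 7.


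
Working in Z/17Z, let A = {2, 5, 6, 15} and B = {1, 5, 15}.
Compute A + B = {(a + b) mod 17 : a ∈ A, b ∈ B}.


Work in Z/17Z: reduce every sum a + b modulo 17.
Enumerate all 12 pairs:
a = 2: 2+1=3, 2+5=7, 2+15=0
a = 5: 5+1=6, 5+5=10, 5+15=3
a = 6: 6+1=7, 6+5=11, 6+15=4
a = 15: 15+1=16, 15+5=3, 15+15=13
Distinct residues collected: {0, 3, 4, 6, 7, 10, 11, 13, 16}
|A + B| = 9 (out of 17 total residues).

A + B = {0, 3, 4, 6, 7, 10, 11, 13, 16}


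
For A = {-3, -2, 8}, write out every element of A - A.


A - A = {a - a' : a, a' ∈ A}.
Compute a - a' for each ordered pair (a, a'):
a = -3: -3--3=0, -3--2=-1, -3-8=-11
a = -2: -2--3=1, -2--2=0, -2-8=-10
a = 8: 8--3=11, 8--2=10, 8-8=0
Collecting distinct values (and noting 0 appears from a-a):
A - A = {-11, -10, -1, 0, 1, 10, 11}
|A - A| = 7

A - A = {-11, -10, -1, 0, 1, 10, 11}


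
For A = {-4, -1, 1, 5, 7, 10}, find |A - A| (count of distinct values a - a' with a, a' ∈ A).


A - A = {a - a' : a, a' ∈ A}; |A| = 6.
Bounds: 2|A|-1 ≤ |A - A| ≤ |A|² - |A| + 1, i.e. 11 ≤ |A - A| ≤ 31.
Note: 0 ∈ A - A always (from a - a). The set is symmetric: if d ∈ A - A then -d ∈ A - A.
Enumerate nonzero differences d = a - a' with a > a' (then include -d):
Positive differences: {2, 3, 4, 5, 6, 8, 9, 11, 14}
Full difference set: {0} ∪ (positive diffs) ∪ (negative diffs).
|A - A| = 1 + 2·9 = 19 (matches direct enumeration: 19).

|A - A| = 19


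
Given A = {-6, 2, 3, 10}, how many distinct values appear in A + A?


A + A = {a + a' : a, a' ∈ A}; |A| = 4.
General bounds: 2|A| - 1 ≤ |A + A| ≤ |A|(|A|+1)/2, i.e. 7 ≤ |A + A| ≤ 10.
Lower bound 2|A|-1 is attained iff A is an arithmetic progression.
Enumerate sums a + a' for a ≤ a' (symmetric, so this suffices):
a = -6: -6+-6=-12, -6+2=-4, -6+3=-3, -6+10=4
a = 2: 2+2=4, 2+3=5, 2+10=12
a = 3: 3+3=6, 3+10=13
a = 10: 10+10=20
Distinct sums: {-12, -4, -3, 4, 5, 6, 12, 13, 20}
|A + A| = 9

|A + A| = 9


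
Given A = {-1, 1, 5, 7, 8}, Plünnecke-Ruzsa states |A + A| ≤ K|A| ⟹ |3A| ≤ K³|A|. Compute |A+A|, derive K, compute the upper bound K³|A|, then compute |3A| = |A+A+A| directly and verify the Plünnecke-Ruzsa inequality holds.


|A| = 5.
Step 1: Compute A + A by enumerating all 25 pairs.
A + A = {-2, 0, 2, 4, 6, 7, 8, 9, 10, 12, 13, 14, 15, 16}, so |A + A| = 14.
Step 2: Doubling constant K = |A + A|/|A| = 14/5 = 14/5 ≈ 2.8000.
Step 3: Plünnecke-Ruzsa gives |3A| ≤ K³·|A| = (2.8000)³ · 5 ≈ 109.7600.
Step 4: Compute 3A = A + A + A directly by enumerating all triples (a,b,c) ∈ A³; |3A| = 24.
Step 5: Check 24 ≤ 109.7600? Yes ✓.

K = 14/5, Plünnecke-Ruzsa bound K³|A| ≈ 109.7600, |3A| = 24, inequality holds.


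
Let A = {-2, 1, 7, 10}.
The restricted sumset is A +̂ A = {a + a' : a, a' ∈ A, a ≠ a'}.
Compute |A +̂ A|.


Restricted sumset: A +̂ A = {a + a' : a ∈ A, a' ∈ A, a ≠ a'}.
Equivalently, take A + A and drop any sum 2a that is achievable ONLY as a + a for a ∈ A (i.e. sums representable only with equal summands).
Enumerate pairs (a, a') with a < a' (symmetric, so each unordered pair gives one sum; this covers all a ≠ a'):
  -2 + 1 = -1
  -2 + 7 = 5
  -2 + 10 = 8
  1 + 7 = 8
  1 + 10 = 11
  7 + 10 = 17
Collected distinct sums: {-1, 5, 8, 11, 17}
|A +̂ A| = 5
(Reference bound: |A +̂ A| ≥ 2|A| - 3 for |A| ≥ 2, with |A| = 4 giving ≥ 5.)

|A +̂ A| = 5


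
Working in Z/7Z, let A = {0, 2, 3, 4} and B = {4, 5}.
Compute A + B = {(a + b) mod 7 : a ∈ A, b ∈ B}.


Work in Z/7Z: reduce every sum a + b modulo 7.
Enumerate all 8 pairs:
a = 0: 0+4=4, 0+5=5
a = 2: 2+4=6, 2+5=0
a = 3: 3+4=0, 3+5=1
a = 4: 4+4=1, 4+5=2
Distinct residues collected: {0, 1, 2, 4, 5, 6}
|A + B| = 6 (out of 7 total residues).

A + B = {0, 1, 2, 4, 5, 6}


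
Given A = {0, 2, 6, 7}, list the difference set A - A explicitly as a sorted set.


A - A = {a - a' : a, a' ∈ A}.
Compute a - a' for each ordered pair (a, a'):
a = 0: 0-0=0, 0-2=-2, 0-6=-6, 0-7=-7
a = 2: 2-0=2, 2-2=0, 2-6=-4, 2-7=-5
a = 6: 6-0=6, 6-2=4, 6-6=0, 6-7=-1
a = 7: 7-0=7, 7-2=5, 7-6=1, 7-7=0
Collecting distinct values (and noting 0 appears from a-a):
A - A = {-7, -6, -5, -4, -2, -1, 0, 1, 2, 4, 5, 6, 7}
|A - A| = 13

A - A = {-7, -6, -5, -4, -2, -1, 0, 1, 2, 4, 5, 6, 7}


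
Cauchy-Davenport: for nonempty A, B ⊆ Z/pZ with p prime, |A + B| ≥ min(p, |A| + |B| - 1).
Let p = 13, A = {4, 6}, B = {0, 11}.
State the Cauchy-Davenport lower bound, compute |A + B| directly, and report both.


Cauchy-Davenport: |A + B| ≥ min(p, |A| + |B| - 1) for A, B nonempty in Z/pZ.
|A| = 2, |B| = 2, p = 13.
CD lower bound = min(13, 2 + 2 - 1) = min(13, 3) = 3.
Compute A + B mod 13 directly:
a = 4: 4+0=4, 4+11=2
a = 6: 6+0=6, 6+11=4
A + B = {2, 4, 6}, so |A + B| = 3.
Verify: 3 ≥ 3? Yes ✓.

CD lower bound = 3, actual |A + B| = 3.


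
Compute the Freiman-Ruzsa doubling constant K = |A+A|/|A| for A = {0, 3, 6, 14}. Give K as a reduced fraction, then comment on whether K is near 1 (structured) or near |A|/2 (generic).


|A| = 4.
Compute A + A by enumerating all 16 pairs.
A + A = {0, 3, 6, 9, 12, 14, 17, 20, 28}, so |A + A| = 9.
K = |A + A| / |A| = 9/4 (already in lowest terms) ≈ 2.2500.
Reference: AP of size 4 gives K = 7/4 ≈ 1.7500; a fully generic set of size 4 gives K ≈ 2.5000.

|A| = 4, |A + A| = 9, K = 9/4.


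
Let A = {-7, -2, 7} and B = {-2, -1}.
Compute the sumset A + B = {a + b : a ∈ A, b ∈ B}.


A + B = {a + b : a ∈ A, b ∈ B}.
Enumerate all |A|·|B| = 3·2 = 6 pairs (a, b) and collect distinct sums.
a = -7: -7+-2=-9, -7+-1=-8
a = -2: -2+-2=-4, -2+-1=-3
a = 7: 7+-2=5, 7+-1=6
Collecting distinct sums: A + B = {-9, -8, -4, -3, 5, 6}
|A + B| = 6

A + B = {-9, -8, -4, -3, 5, 6}


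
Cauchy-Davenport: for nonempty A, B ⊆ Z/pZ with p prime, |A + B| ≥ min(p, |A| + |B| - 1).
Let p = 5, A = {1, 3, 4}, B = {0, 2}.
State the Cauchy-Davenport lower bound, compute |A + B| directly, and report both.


Cauchy-Davenport: |A + B| ≥ min(p, |A| + |B| - 1) for A, B nonempty in Z/pZ.
|A| = 3, |B| = 2, p = 5.
CD lower bound = min(5, 3 + 2 - 1) = min(5, 4) = 4.
Compute A + B mod 5 directly:
a = 1: 1+0=1, 1+2=3
a = 3: 3+0=3, 3+2=0
a = 4: 4+0=4, 4+2=1
A + B = {0, 1, 3, 4}, so |A + B| = 4.
Verify: 4 ≥ 4? Yes ✓.

CD lower bound = 4, actual |A + B| = 4.


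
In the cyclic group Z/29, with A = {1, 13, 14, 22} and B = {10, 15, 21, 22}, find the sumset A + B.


Work in Z/29Z: reduce every sum a + b modulo 29.
Enumerate all 16 pairs:
a = 1: 1+10=11, 1+15=16, 1+21=22, 1+22=23
a = 13: 13+10=23, 13+15=28, 13+21=5, 13+22=6
a = 14: 14+10=24, 14+15=0, 14+21=6, 14+22=7
a = 22: 22+10=3, 22+15=8, 22+21=14, 22+22=15
Distinct residues collected: {0, 3, 5, 6, 7, 8, 11, 14, 15, 16, 22, 23, 24, 28}
|A + B| = 14 (out of 29 total residues).

A + B = {0, 3, 5, 6, 7, 8, 11, 14, 15, 16, 22, 23, 24, 28}


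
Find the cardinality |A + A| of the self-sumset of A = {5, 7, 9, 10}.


A + A = {a + a' : a, a' ∈ A}; |A| = 4.
General bounds: 2|A| - 1 ≤ |A + A| ≤ |A|(|A|+1)/2, i.e. 7 ≤ |A + A| ≤ 10.
Lower bound 2|A|-1 is attained iff A is an arithmetic progression.
Enumerate sums a + a' for a ≤ a' (symmetric, so this suffices):
a = 5: 5+5=10, 5+7=12, 5+9=14, 5+10=15
a = 7: 7+7=14, 7+9=16, 7+10=17
a = 9: 9+9=18, 9+10=19
a = 10: 10+10=20
Distinct sums: {10, 12, 14, 15, 16, 17, 18, 19, 20}
|A + A| = 9

|A + A| = 9


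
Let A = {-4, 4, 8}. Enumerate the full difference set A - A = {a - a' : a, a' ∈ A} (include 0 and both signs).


A - A = {a - a' : a, a' ∈ A}.
Compute a - a' for each ordered pair (a, a'):
a = -4: -4--4=0, -4-4=-8, -4-8=-12
a = 4: 4--4=8, 4-4=0, 4-8=-4
a = 8: 8--4=12, 8-4=4, 8-8=0
Collecting distinct values (and noting 0 appears from a-a):
A - A = {-12, -8, -4, 0, 4, 8, 12}
|A - A| = 7

A - A = {-12, -8, -4, 0, 4, 8, 12}


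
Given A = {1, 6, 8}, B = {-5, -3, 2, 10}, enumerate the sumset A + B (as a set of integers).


A + B = {a + b : a ∈ A, b ∈ B}.
Enumerate all |A|·|B| = 3·4 = 12 pairs (a, b) and collect distinct sums.
a = 1: 1+-5=-4, 1+-3=-2, 1+2=3, 1+10=11
a = 6: 6+-5=1, 6+-3=3, 6+2=8, 6+10=16
a = 8: 8+-5=3, 8+-3=5, 8+2=10, 8+10=18
Collecting distinct sums: A + B = {-4, -2, 1, 3, 5, 8, 10, 11, 16, 18}
|A + B| = 10

A + B = {-4, -2, 1, 3, 5, 8, 10, 11, 16, 18}


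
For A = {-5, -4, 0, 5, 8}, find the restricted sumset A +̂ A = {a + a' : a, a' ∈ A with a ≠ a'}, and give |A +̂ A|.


Restricted sumset: A +̂ A = {a + a' : a ∈ A, a' ∈ A, a ≠ a'}.
Equivalently, take A + A and drop any sum 2a that is achievable ONLY as a + a for a ∈ A (i.e. sums representable only with equal summands).
Enumerate pairs (a, a') with a < a' (symmetric, so each unordered pair gives one sum; this covers all a ≠ a'):
  -5 + -4 = -9
  -5 + 0 = -5
  -5 + 5 = 0
  -5 + 8 = 3
  -4 + 0 = -4
  -4 + 5 = 1
  -4 + 8 = 4
  0 + 5 = 5
  0 + 8 = 8
  5 + 8 = 13
Collected distinct sums: {-9, -5, -4, 0, 1, 3, 4, 5, 8, 13}
|A +̂ A| = 10
(Reference bound: |A +̂ A| ≥ 2|A| - 3 for |A| ≥ 2, with |A| = 5 giving ≥ 7.)

|A +̂ A| = 10


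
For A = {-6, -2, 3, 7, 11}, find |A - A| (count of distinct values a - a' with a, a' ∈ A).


A - A = {a - a' : a, a' ∈ A}; |A| = 5.
Bounds: 2|A|-1 ≤ |A - A| ≤ |A|² - |A| + 1, i.e. 9 ≤ |A - A| ≤ 21.
Note: 0 ∈ A - A always (from a - a). The set is symmetric: if d ∈ A - A then -d ∈ A - A.
Enumerate nonzero differences d = a - a' with a > a' (then include -d):
Positive differences: {4, 5, 8, 9, 13, 17}
Full difference set: {0} ∪ (positive diffs) ∪ (negative diffs).
|A - A| = 1 + 2·6 = 13 (matches direct enumeration: 13).

|A - A| = 13


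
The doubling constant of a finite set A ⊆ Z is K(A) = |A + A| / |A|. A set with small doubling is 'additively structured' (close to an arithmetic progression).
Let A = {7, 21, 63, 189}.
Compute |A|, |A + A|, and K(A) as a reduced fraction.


|A| = 4.
Compute A + A by enumerating all 16 pairs.
A + A = {14, 28, 42, 70, 84, 126, 196, 210, 252, 378}, so |A + A| = 10.
K = |A + A| / |A| = 10/4 = 5/2 ≈ 2.5000.
Reference: AP of size 4 gives K = 7/4 ≈ 1.7500; a fully generic set of size 4 gives K ≈ 2.5000.

|A| = 4, |A + A| = 10, K = 10/4 = 5/2.


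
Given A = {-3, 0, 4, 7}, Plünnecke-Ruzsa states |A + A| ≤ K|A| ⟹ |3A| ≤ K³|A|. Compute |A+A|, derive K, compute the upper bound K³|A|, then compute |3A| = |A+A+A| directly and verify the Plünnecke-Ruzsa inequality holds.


|A| = 4.
Step 1: Compute A + A by enumerating all 16 pairs.
A + A = {-6, -3, 0, 1, 4, 7, 8, 11, 14}, so |A + A| = 9.
Step 2: Doubling constant K = |A + A|/|A| = 9/4 = 9/4 ≈ 2.2500.
Step 3: Plünnecke-Ruzsa gives |3A| ≤ K³·|A| = (2.2500)³ · 4 ≈ 45.5625.
Step 4: Compute 3A = A + A + A directly by enumerating all triples (a,b,c) ∈ A³; |3A| = 16.
Step 5: Check 16 ≤ 45.5625? Yes ✓.

K = 9/4, Plünnecke-Ruzsa bound K³|A| ≈ 45.5625, |3A| = 16, inequality holds.


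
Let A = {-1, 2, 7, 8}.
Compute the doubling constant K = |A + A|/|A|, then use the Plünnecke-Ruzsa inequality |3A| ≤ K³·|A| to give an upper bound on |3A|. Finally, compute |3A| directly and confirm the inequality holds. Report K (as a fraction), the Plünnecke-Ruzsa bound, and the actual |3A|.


|A| = 4.
Step 1: Compute A + A by enumerating all 16 pairs.
A + A = {-2, 1, 4, 6, 7, 9, 10, 14, 15, 16}, so |A + A| = 10.
Step 2: Doubling constant K = |A + A|/|A| = 10/4 = 10/4 ≈ 2.5000.
Step 3: Plünnecke-Ruzsa gives |3A| ≤ K³·|A| = (2.5000)³ · 4 ≈ 62.5000.
Step 4: Compute 3A = A + A + A directly by enumerating all triples (a,b,c) ∈ A³; |3A| = 19.
Step 5: Check 19 ≤ 62.5000? Yes ✓.

K = 10/4, Plünnecke-Ruzsa bound K³|A| ≈ 62.5000, |3A| = 19, inequality holds.


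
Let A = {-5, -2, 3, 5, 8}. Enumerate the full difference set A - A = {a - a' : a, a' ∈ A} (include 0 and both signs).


A - A = {a - a' : a, a' ∈ A}.
Compute a - a' for each ordered pair (a, a'):
a = -5: -5--5=0, -5--2=-3, -5-3=-8, -5-5=-10, -5-8=-13
a = -2: -2--5=3, -2--2=0, -2-3=-5, -2-5=-7, -2-8=-10
a = 3: 3--5=8, 3--2=5, 3-3=0, 3-5=-2, 3-8=-5
a = 5: 5--5=10, 5--2=7, 5-3=2, 5-5=0, 5-8=-3
a = 8: 8--5=13, 8--2=10, 8-3=5, 8-5=3, 8-8=0
Collecting distinct values (and noting 0 appears from a-a):
A - A = {-13, -10, -8, -7, -5, -3, -2, 0, 2, 3, 5, 7, 8, 10, 13}
|A - A| = 15

A - A = {-13, -10, -8, -7, -5, -3, -2, 0, 2, 3, 5, 7, 8, 10, 13}


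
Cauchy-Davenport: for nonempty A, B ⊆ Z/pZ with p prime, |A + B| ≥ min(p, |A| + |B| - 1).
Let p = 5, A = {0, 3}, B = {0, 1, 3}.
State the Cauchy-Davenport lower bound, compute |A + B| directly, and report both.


Cauchy-Davenport: |A + B| ≥ min(p, |A| + |B| - 1) for A, B nonempty in Z/pZ.
|A| = 2, |B| = 3, p = 5.
CD lower bound = min(5, 2 + 3 - 1) = min(5, 4) = 4.
Compute A + B mod 5 directly:
a = 0: 0+0=0, 0+1=1, 0+3=3
a = 3: 3+0=3, 3+1=4, 3+3=1
A + B = {0, 1, 3, 4}, so |A + B| = 4.
Verify: 4 ≥ 4? Yes ✓.

CD lower bound = 4, actual |A + B| = 4.


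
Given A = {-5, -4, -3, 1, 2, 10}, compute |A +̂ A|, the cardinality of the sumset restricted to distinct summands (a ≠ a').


Restricted sumset: A +̂ A = {a + a' : a ∈ A, a' ∈ A, a ≠ a'}.
Equivalently, take A + A and drop any sum 2a that is achievable ONLY as a + a for a ∈ A (i.e. sums representable only with equal summands).
Enumerate pairs (a, a') with a < a' (symmetric, so each unordered pair gives one sum; this covers all a ≠ a'):
  -5 + -4 = -9
  -5 + -3 = -8
  -5 + 1 = -4
  -5 + 2 = -3
  -5 + 10 = 5
  -4 + -3 = -7
  -4 + 1 = -3
  -4 + 2 = -2
  -4 + 10 = 6
  -3 + 1 = -2
  -3 + 2 = -1
  -3 + 10 = 7
  1 + 2 = 3
  1 + 10 = 11
  2 + 10 = 12
Collected distinct sums: {-9, -8, -7, -4, -3, -2, -1, 3, 5, 6, 7, 11, 12}
|A +̂ A| = 13
(Reference bound: |A +̂ A| ≥ 2|A| - 3 for |A| ≥ 2, with |A| = 6 giving ≥ 9.)

|A +̂ A| = 13


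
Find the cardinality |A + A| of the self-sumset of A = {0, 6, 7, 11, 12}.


A + A = {a + a' : a, a' ∈ A}; |A| = 5.
General bounds: 2|A| - 1 ≤ |A + A| ≤ |A|(|A|+1)/2, i.e. 9 ≤ |A + A| ≤ 15.
Lower bound 2|A|-1 is attained iff A is an arithmetic progression.
Enumerate sums a + a' for a ≤ a' (symmetric, so this suffices):
a = 0: 0+0=0, 0+6=6, 0+7=7, 0+11=11, 0+12=12
a = 6: 6+6=12, 6+7=13, 6+11=17, 6+12=18
a = 7: 7+7=14, 7+11=18, 7+12=19
a = 11: 11+11=22, 11+12=23
a = 12: 12+12=24
Distinct sums: {0, 6, 7, 11, 12, 13, 14, 17, 18, 19, 22, 23, 24}
|A + A| = 13

|A + A| = 13


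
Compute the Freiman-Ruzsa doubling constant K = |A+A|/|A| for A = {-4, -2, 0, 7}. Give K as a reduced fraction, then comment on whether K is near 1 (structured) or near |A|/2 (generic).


|A| = 4.
Compute A + A by enumerating all 16 pairs.
A + A = {-8, -6, -4, -2, 0, 3, 5, 7, 14}, so |A + A| = 9.
K = |A + A| / |A| = 9/4 (already in lowest terms) ≈ 2.2500.
Reference: AP of size 4 gives K = 7/4 ≈ 1.7500; a fully generic set of size 4 gives K ≈ 2.5000.

|A| = 4, |A + A| = 9, K = 9/4.


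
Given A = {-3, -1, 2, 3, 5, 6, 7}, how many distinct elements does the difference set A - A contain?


A - A = {a - a' : a, a' ∈ A}; |A| = 7.
Bounds: 2|A|-1 ≤ |A - A| ≤ |A|² - |A| + 1, i.e. 13 ≤ |A - A| ≤ 43.
Note: 0 ∈ A - A always (from a - a). The set is symmetric: if d ∈ A - A then -d ∈ A - A.
Enumerate nonzero differences d = a - a' with a > a' (then include -d):
Positive differences: {1, 2, 3, 4, 5, 6, 7, 8, 9, 10}
Full difference set: {0} ∪ (positive diffs) ∪ (negative diffs).
|A - A| = 1 + 2·10 = 21 (matches direct enumeration: 21).

|A - A| = 21


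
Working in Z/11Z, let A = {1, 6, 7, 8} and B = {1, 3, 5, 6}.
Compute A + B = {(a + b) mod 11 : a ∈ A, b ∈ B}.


Work in Z/11Z: reduce every sum a + b modulo 11.
Enumerate all 16 pairs:
a = 1: 1+1=2, 1+3=4, 1+5=6, 1+6=7
a = 6: 6+1=7, 6+3=9, 6+5=0, 6+6=1
a = 7: 7+1=8, 7+3=10, 7+5=1, 7+6=2
a = 8: 8+1=9, 8+3=0, 8+5=2, 8+6=3
Distinct residues collected: {0, 1, 2, 3, 4, 6, 7, 8, 9, 10}
|A + B| = 10 (out of 11 total residues).

A + B = {0, 1, 2, 3, 4, 6, 7, 8, 9, 10}


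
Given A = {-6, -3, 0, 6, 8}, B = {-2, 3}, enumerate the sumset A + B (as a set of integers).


A + B = {a + b : a ∈ A, b ∈ B}.
Enumerate all |A|·|B| = 5·2 = 10 pairs (a, b) and collect distinct sums.
a = -6: -6+-2=-8, -6+3=-3
a = -3: -3+-2=-5, -3+3=0
a = 0: 0+-2=-2, 0+3=3
a = 6: 6+-2=4, 6+3=9
a = 8: 8+-2=6, 8+3=11
Collecting distinct sums: A + B = {-8, -5, -3, -2, 0, 3, 4, 6, 9, 11}
|A + B| = 10

A + B = {-8, -5, -3, -2, 0, 3, 4, 6, 9, 11}


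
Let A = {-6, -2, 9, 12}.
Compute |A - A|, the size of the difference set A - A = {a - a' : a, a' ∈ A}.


A - A = {a - a' : a, a' ∈ A}; |A| = 4.
Bounds: 2|A|-1 ≤ |A - A| ≤ |A|² - |A| + 1, i.e. 7 ≤ |A - A| ≤ 13.
Note: 0 ∈ A - A always (from a - a). The set is symmetric: if d ∈ A - A then -d ∈ A - A.
Enumerate nonzero differences d = a - a' with a > a' (then include -d):
Positive differences: {3, 4, 11, 14, 15, 18}
Full difference set: {0} ∪ (positive diffs) ∪ (negative diffs).
|A - A| = 1 + 2·6 = 13 (matches direct enumeration: 13).

|A - A| = 13


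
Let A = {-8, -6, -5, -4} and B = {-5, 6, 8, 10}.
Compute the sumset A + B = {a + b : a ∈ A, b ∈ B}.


A + B = {a + b : a ∈ A, b ∈ B}.
Enumerate all |A|·|B| = 4·4 = 16 pairs (a, b) and collect distinct sums.
a = -8: -8+-5=-13, -8+6=-2, -8+8=0, -8+10=2
a = -6: -6+-5=-11, -6+6=0, -6+8=2, -6+10=4
a = -5: -5+-5=-10, -5+6=1, -5+8=3, -5+10=5
a = -4: -4+-5=-9, -4+6=2, -4+8=4, -4+10=6
Collecting distinct sums: A + B = {-13, -11, -10, -9, -2, 0, 1, 2, 3, 4, 5, 6}
|A + B| = 12

A + B = {-13, -11, -10, -9, -2, 0, 1, 2, 3, 4, 5, 6}


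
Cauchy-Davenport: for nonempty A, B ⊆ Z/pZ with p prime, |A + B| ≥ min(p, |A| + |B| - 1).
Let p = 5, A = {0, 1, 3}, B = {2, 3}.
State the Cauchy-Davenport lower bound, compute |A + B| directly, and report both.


Cauchy-Davenport: |A + B| ≥ min(p, |A| + |B| - 1) for A, B nonempty in Z/pZ.
|A| = 3, |B| = 2, p = 5.
CD lower bound = min(5, 3 + 2 - 1) = min(5, 4) = 4.
Compute A + B mod 5 directly:
a = 0: 0+2=2, 0+3=3
a = 1: 1+2=3, 1+3=4
a = 3: 3+2=0, 3+3=1
A + B = {0, 1, 2, 3, 4}, so |A + B| = 5.
Verify: 5 ≥ 4? Yes ✓.

CD lower bound = 4, actual |A + B| = 5.


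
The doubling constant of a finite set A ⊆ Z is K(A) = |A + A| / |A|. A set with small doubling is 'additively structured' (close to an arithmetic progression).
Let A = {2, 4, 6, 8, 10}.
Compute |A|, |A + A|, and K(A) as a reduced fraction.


|A| = 5.
Compute A + A by enumerating all 25 pairs.
A + A = {4, 6, 8, 10, 12, 14, 16, 18, 20}, so |A + A| = 9.
K = |A + A| / |A| = 9/5 (already in lowest terms) ≈ 1.8000.
Reference: AP of size 5 gives K = 9/5 ≈ 1.8000; a fully generic set of size 5 gives K ≈ 3.0000.

|A| = 5, |A + A| = 9, K = 9/5.


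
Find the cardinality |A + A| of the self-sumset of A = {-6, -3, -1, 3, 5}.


A + A = {a + a' : a, a' ∈ A}; |A| = 5.
General bounds: 2|A| - 1 ≤ |A + A| ≤ |A|(|A|+1)/2, i.e. 9 ≤ |A + A| ≤ 15.
Lower bound 2|A|-1 is attained iff A is an arithmetic progression.
Enumerate sums a + a' for a ≤ a' (symmetric, so this suffices):
a = -6: -6+-6=-12, -6+-3=-9, -6+-1=-7, -6+3=-3, -6+5=-1
a = -3: -3+-3=-6, -3+-1=-4, -3+3=0, -3+5=2
a = -1: -1+-1=-2, -1+3=2, -1+5=4
a = 3: 3+3=6, 3+5=8
a = 5: 5+5=10
Distinct sums: {-12, -9, -7, -6, -4, -3, -2, -1, 0, 2, 4, 6, 8, 10}
|A + A| = 14

|A + A| = 14


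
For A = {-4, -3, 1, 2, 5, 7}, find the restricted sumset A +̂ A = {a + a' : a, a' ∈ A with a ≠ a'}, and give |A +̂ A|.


Restricted sumset: A +̂ A = {a + a' : a ∈ A, a' ∈ A, a ≠ a'}.
Equivalently, take A + A and drop any sum 2a that is achievable ONLY as a + a for a ∈ A (i.e. sums representable only with equal summands).
Enumerate pairs (a, a') with a < a' (symmetric, so each unordered pair gives one sum; this covers all a ≠ a'):
  -4 + -3 = -7
  -4 + 1 = -3
  -4 + 2 = -2
  -4 + 5 = 1
  -4 + 7 = 3
  -3 + 1 = -2
  -3 + 2 = -1
  -3 + 5 = 2
  -3 + 7 = 4
  1 + 2 = 3
  1 + 5 = 6
  1 + 7 = 8
  2 + 5 = 7
  2 + 7 = 9
  5 + 7 = 12
Collected distinct sums: {-7, -3, -2, -1, 1, 2, 3, 4, 6, 7, 8, 9, 12}
|A +̂ A| = 13
(Reference bound: |A +̂ A| ≥ 2|A| - 3 for |A| ≥ 2, with |A| = 6 giving ≥ 9.)

|A +̂ A| = 13


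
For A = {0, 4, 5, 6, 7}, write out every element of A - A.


A - A = {a - a' : a, a' ∈ A}.
Compute a - a' for each ordered pair (a, a'):
a = 0: 0-0=0, 0-4=-4, 0-5=-5, 0-6=-6, 0-7=-7
a = 4: 4-0=4, 4-4=0, 4-5=-1, 4-6=-2, 4-7=-3
a = 5: 5-0=5, 5-4=1, 5-5=0, 5-6=-1, 5-7=-2
a = 6: 6-0=6, 6-4=2, 6-5=1, 6-6=0, 6-7=-1
a = 7: 7-0=7, 7-4=3, 7-5=2, 7-6=1, 7-7=0
Collecting distinct values (and noting 0 appears from a-a):
A - A = {-7, -6, -5, -4, -3, -2, -1, 0, 1, 2, 3, 4, 5, 6, 7}
|A - A| = 15

A - A = {-7, -6, -5, -4, -3, -2, -1, 0, 1, 2, 3, 4, 5, 6, 7}


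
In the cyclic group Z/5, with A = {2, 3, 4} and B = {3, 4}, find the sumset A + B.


Work in Z/5Z: reduce every sum a + b modulo 5.
Enumerate all 6 pairs:
a = 2: 2+3=0, 2+4=1
a = 3: 3+3=1, 3+4=2
a = 4: 4+3=2, 4+4=3
Distinct residues collected: {0, 1, 2, 3}
|A + B| = 4 (out of 5 total residues).

A + B = {0, 1, 2, 3}


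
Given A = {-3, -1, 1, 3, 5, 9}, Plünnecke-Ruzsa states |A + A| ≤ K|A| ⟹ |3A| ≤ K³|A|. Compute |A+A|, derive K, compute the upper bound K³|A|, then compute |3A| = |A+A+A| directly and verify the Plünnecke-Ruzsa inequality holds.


|A| = 6.
Step 1: Compute A + A by enumerating all 36 pairs.
A + A = {-6, -4, -2, 0, 2, 4, 6, 8, 10, 12, 14, 18}, so |A + A| = 12.
Step 2: Doubling constant K = |A + A|/|A| = 12/6 = 12/6 ≈ 2.0000.
Step 3: Plünnecke-Ruzsa gives |3A| ≤ K³·|A| = (2.0000)³ · 6 ≈ 48.0000.
Step 4: Compute 3A = A + A + A directly by enumerating all triples (a,b,c) ∈ A³; |3A| = 18.
Step 5: Check 18 ≤ 48.0000? Yes ✓.

K = 12/6, Plünnecke-Ruzsa bound K³|A| ≈ 48.0000, |3A| = 18, inequality holds.


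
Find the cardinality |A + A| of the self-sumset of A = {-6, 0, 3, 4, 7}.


A + A = {a + a' : a, a' ∈ A}; |A| = 5.
General bounds: 2|A| - 1 ≤ |A + A| ≤ |A|(|A|+1)/2, i.e. 9 ≤ |A + A| ≤ 15.
Lower bound 2|A|-1 is attained iff A is an arithmetic progression.
Enumerate sums a + a' for a ≤ a' (symmetric, so this suffices):
a = -6: -6+-6=-12, -6+0=-6, -6+3=-3, -6+4=-2, -6+7=1
a = 0: 0+0=0, 0+3=3, 0+4=4, 0+7=7
a = 3: 3+3=6, 3+4=7, 3+7=10
a = 4: 4+4=8, 4+7=11
a = 7: 7+7=14
Distinct sums: {-12, -6, -3, -2, 0, 1, 3, 4, 6, 7, 8, 10, 11, 14}
|A + A| = 14

|A + A| = 14


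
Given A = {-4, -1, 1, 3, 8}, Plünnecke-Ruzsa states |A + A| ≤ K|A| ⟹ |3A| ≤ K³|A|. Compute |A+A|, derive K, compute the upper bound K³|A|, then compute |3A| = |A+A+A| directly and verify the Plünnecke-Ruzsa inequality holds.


|A| = 5.
Step 1: Compute A + A by enumerating all 25 pairs.
A + A = {-8, -5, -3, -2, -1, 0, 2, 4, 6, 7, 9, 11, 16}, so |A + A| = 13.
Step 2: Doubling constant K = |A + A|/|A| = 13/5 = 13/5 ≈ 2.6000.
Step 3: Plünnecke-Ruzsa gives |3A| ≤ K³·|A| = (2.6000)³ · 5 ≈ 87.8800.
Step 4: Compute 3A = A + A + A directly by enumerating all triples (a,b,c) ∈ A³; |3A| = 25.
Step 5: Check 25 ≤ 87.8800? Yes ✓.

K = 13/5, Plünnecke-Ruzsa bound K³|A| ≈ 87.8800, |3A| = 25, inequality holds.


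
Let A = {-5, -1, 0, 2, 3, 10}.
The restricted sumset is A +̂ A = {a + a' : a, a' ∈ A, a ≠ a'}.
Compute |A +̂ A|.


Restricted sumset: A +̂ A = {a + a' : a ∈ A, a' ∈ A, a ≠ a'}.
Equivalently, take A + A and drop any sum 2a that is achievable ONLY as a + a for a ∈ A (i.e. sums representable only with equal summands).
Enumerate pairs (a, a') with a < a' (symmetric, so each unordered pair gives one sum; this covers all a ≠ a'):
  -5 + -1 = -6
  -5 + 0 = -5
  -5 + 2 = -3
  -5 + 3 = -2
  -5 + 10 = 5
  -1 + 0 = -1
  -1 + 2 = 1
  -1 + 3 = 2
  -1 + 10 = 9
  0 + 2 = 2
  0 + 3 = 3
  0 + 10 = 10
  2 + 3 = 5
  2 + 10 = 12
  3 + 10 = 13
Collected distinct sums: {-6, -5, -3, -2, -1, 1, 2, 3, 5, 9, 10, 12, 13}
|A +̂ A| = 13
(Reference bound: |A +̂ A| ≥ 2|A| - 3 for |A| ≥ 2, with |A| = 6 giving ≥ 9.)

|A +̂ A| = 13


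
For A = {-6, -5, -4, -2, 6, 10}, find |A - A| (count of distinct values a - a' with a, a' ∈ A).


A - A = {a - a' : a, a' ∈ A}; |A| = 6.
Bounds: 2|A|-1 ≤ |A - A| ≤ |A|² - |A| + 1, i.e. 11 ≤ |A - A| ≤ 31.
Note: 0 ∈ A - A always (from a - a). The set is symmetric: if d ∈ A - A then -d ∈ A - A.
Enumerate nonzero differences d = a - a' with a > a' (then include -d):
Positive differences: {1, 2, 3, 4, 8, 10, 11, 12, 14, 15, 16}
Full difference set: {0} ∪ (positive diffs) ∪ (negative diffs).
|A - A| = 1 + 2·11 = 23 (matches direct enumeration: 23).

|A - A| = 23


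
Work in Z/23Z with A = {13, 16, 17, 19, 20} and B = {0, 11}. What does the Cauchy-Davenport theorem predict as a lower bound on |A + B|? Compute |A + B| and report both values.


Cauchy-Davenport: |A + B| ≥ min(p, |A| + |B| - 1) for A, B nonempty in Z/pZ.
|A| = 5, |B| = 2, p = 23.
CD lower bound = min(23, 5 + 2 - 1) = min(23, 6) = 6.
Compute A + B mod 23 directly:
a = 13: 13+0=13, 13+11=1
a = 16: 16+0=16, 16+11=4
a = 17: 17+0=17, 17+11=5
a = 19: 19+0=19, 19+11=7
a = 20: 20+0=20, 20+11=8
A + B = {1, 4, 5, 7, 8, 13, 16, 17, 19, 20}, so |A + B| = 10.
Verify: 10 ≥ 6? Yes ✓.

CD lower bound = 6, actual |A + B| = 10.


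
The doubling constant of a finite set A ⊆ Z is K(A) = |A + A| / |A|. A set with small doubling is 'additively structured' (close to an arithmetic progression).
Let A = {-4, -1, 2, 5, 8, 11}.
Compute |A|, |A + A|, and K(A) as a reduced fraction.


|A| = 6.
Compute A + A by enumerating all 36 pairs.
A + A = {-8, -5, -2, 1, 4, 7, 10, 13, 16, 19, 22}, so |A + A| = 11.
K = |A + A| / |A| = 11/6 (already in lowest terms) ≈ 1.8333.
Reference: AP of size 6 gives K = 11/6 ≈ 1.8333; a fully generic set of size 6 gives K ≈ 3.5000.

|A| = 6, |A + A| = 11, K = 11/6.


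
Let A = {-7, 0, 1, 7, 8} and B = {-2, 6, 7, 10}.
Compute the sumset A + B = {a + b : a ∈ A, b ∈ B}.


A + B = {a + b : a ∈ A, b ∈ B}.
Enumerate all |A|·|B| = 5·4 = 20 pairs (a, b) and collect distinct sums.
a = -7: -7+-2=-9, -7+6=-1, -7+7=0, -7+10=3
a = 0: 0+-2=-2, 0+6=6, 0+7=7, 0+10=10
a = 1: 1+-2=-1, 1+6=7, 1+7=8, 1+10=11
a = 7: 7+-2=5, 7+6=13, 7+7=14, 7+10=17
a = 8: 8+-2=6, 8+6=14, 8+7=15, 8+10=18
Collecting distinct sums: A + B = {-9, -2, -1, 0, 3, 5, 6, 7, 8, 10, 11, 13, 14, 15, 17, 18}
|A + B| = 16

A + B = {-9, -2, -1, 0, 3, 5, 6, 7, 8, 10, 11, 13, 14, 15, 17, 18}


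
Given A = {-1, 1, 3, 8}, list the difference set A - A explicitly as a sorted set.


A - A = {a - a' : a, a' ∈ A}.
Compute a - a' for each ordered pair (a, a'):
a = -1: -1--1=0, -1-1=-2, -1-3=-4, -1-8=-9
a = 1: 1--1=2, 1-1=0, 1-3=-2, 1-8=-7
a = 3: 3--1=4, 3-1=2, 3-3=0, 3-8=-5
a = 8: 8--1=9, 8-1=7, 8-3=5, 8-8=0
Collecting distinct values (and noting 0 appears from a-a):
A - A = {-9, -7, -5, -4, -2, 0, 2, 4, 5, 7, 9}
|A - A| = 11

A - A = {-9, -7, -5, -4, -2, 0, 2, 4, 5, 7, 9}


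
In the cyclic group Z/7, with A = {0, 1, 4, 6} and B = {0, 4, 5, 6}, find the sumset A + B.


Work in Z/7Z: reduce every sum a + b modulo 7.
Enumerate all 16 pairs:
a = 0: 0+0=0, 0+4=4, 0+5=5, 0+6=6
a = 1: 1+0=1, 1+4=5, 1+5=6, 1+6=0
a = 4: 4+0=4, 4+4=1, 4+5=2, 4+6=3
a = 6: 6+0=6, 6+4=3, 6+5=4, 6+6=5
Distinct residues collected: {0, 1, 2, 3, 4, 5, 6}
|A + B| = 7 (out of 7 total residues).

A + B = {0, 1, 2, 3, 4, 5, 6}


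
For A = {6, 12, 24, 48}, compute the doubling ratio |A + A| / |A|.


|A| = 4.
Compute A + A by enumerating all 16 pairs.
A + A = {12, 18, 24, 30, 36, 48, 54, 60, 72, 96}, so |A + A| = 10.
K = |A + A| / |A| = 10/4 = 5/2 ≈ 2.5000.
Reference: AP of size 4 gives K = 7/4 ≈ 1.7500; a fully generic set of size 4 gives K ≈ 2.5000.

|A| = 4, |A + A| = 10, K = 10/4 = 5/2.


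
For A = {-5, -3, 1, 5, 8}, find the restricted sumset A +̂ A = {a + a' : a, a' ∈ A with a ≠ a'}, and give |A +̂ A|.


Restricted sumset: A +̂ A = {a + a' : a ∈ A, a' ∈ A, a ≠ a'}.
Equivalently, take A + A and drop any sum 2a that is achievable ONLY as a + a for a ∈ A (i.e. sums representable only with equal summands).
Enumerate pairs (a, a') with a < a' (symmetric, so each unordered pair gives one sum; this covers all a ≠ a'):
  -5 + -3 = -8
  -5 + 1 = -4
  -5 + 5 = 0
  -5 + 8 = 3
  -3 + 1 = -2
  -3 + 5 = 2
  -3 + 8 = 5
  1 + 5 = 6
  1 + 8 = 9
  5 + 8 = 13
Collected distinct sums: {-8, -4, -2, 0, 2, 3, 5, 6, 9, 13}
|A +̂ A| = 10
(Reference bound: |A +̂ A| ≥ 2|A| - 3 for |A| ≥ 2, with |A| = 5 giving ≥ 7.)

|A +̂ A| = 10


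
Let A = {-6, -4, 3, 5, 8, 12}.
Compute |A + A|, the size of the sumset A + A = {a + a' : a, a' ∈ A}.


A + A = {a + a' : a, a' ∈ A}; |A| = 6.
General bounds: 2|A| - 1 ≤ |A + A| ≤ |A|(|A|+1)/2, i.e. 11 ≤ |A + A| ≤ 21.
Lower bound 2|A|-1 is attained iff A is an arithmetic progression.
Enumerate sums a + a' for a ≤ a' (symmetric, so this suffices):
a = -6: -6+-6=-12, -6+-4=-10, -6+3=-3, -6+5=-1, -6+8=2, -6+12=6
a = -4: -4+-4=-8, -4+3=-1, -4+5=1, -4+8=4, -4+12=8
a = 3: 3+3=6, 3+5=8, 3+8=11, 3+12=15
a = 5: 5+5=10, 5+8=13, 5+12=17
a = 8: 8+8=16, 8+12=20
a = 12: 12+12=24
Distinct sums: {-12, -10, -8, -3, -1, 1, 2, 4, 6, 8, 10, 11, 13, 15, 16, 17, 20, 24}
|A + A| = 18

|A + A| = 18


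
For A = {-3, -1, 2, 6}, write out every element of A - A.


A - A = {a - a' : a, a' ∈ A}.
Compute a - a' for each ordered pair (a, a'):
a = -3: -3--3=0, -3--1=-2, -3-2=-5, -3-6=-9
a = -1: -1--3=2, -1--1=0, -1-2=-3, -1-6=-7
a = 2: 2--3=5, 2--1=3, 2-2=0, 2-6=-4
a = 6: 6--3=9, 6--1=7, 6-2=4, 6-6=0
Collecting distinct values (and noting 0 appears from a-a):
A - A = {-9, -7, -5, -4, -3, -2, 0, 2, 3, 4, 5, 7, 9}
|A - A| = 13

A - A = {-9, -7, -5, -4, -3, -2, 0, 2, 3, 4, 5, 7, 9}


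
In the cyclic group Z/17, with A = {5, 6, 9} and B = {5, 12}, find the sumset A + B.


Work in Z/17Z: reduce every sum a + b modulo 17.
Enumerate all 6 pairs:
a = 5: 5+5=10, 5+12=0
a = 6: 6+5=11, 6+12=1
a = 9: 9+5=14, 9+12=4
Distinct residues collected: {0, 1, 4, 10, 11, 14}
|A + B| = 6 (out of 17 total residues).

A + B = {0, 1, 4, 10, 11, 14}


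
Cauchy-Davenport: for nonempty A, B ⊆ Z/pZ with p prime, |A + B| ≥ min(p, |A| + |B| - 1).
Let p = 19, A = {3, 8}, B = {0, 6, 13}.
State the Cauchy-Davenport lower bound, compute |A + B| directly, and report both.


Cauchy-Davenport: |A + B| ≥ min(p, |A| + |B| - 1) for A, B nonempty in Z/pZ.
|A| = 2, |B| = 3, p = 19.
CD lower bound = min(19, 2 + 3 - 1) = min(19, 4) = 4.
Compute A + B mod 19 directly:
a = 3: 3+0=3, 3+6=9, 3+13=16
a = 8: 8+0=8, 8+6=14, 8+13=2
A + B = {2, 3, 8, 9, 14, 16}, so |A + B| = 6.
Verify: 6 ≥ 4? Yes ✓.

CD lower bound = 4, actual |A + B| = 6.


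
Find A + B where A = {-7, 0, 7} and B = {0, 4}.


A + B = {a + b : a ∈ A, b ∈ B}.
Enumerate all |A|·|B| = 3·2 = 6 pairs (a, b) and collect distinct sums.
a = -7: -7+0=-7, -7+4=-3
a = 0: 0+0=0, 0+4=4
a = 7: 7+0=7, 7+4=11
Collecting distinct sums: A + B = {-7, -3, 0, 4, 7, 11}
|A + B| = 6

A + B = {-7, -3, 0, 4, 7, 11}


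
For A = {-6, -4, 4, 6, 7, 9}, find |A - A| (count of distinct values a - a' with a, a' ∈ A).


A - A = {a - a' : a, a' ∈ A}; |A| = 6.
Bounds: 2|A|-1 ≤ |A - A| ≤ |A|² - |A| + 1, i.e. 11 ≤ |A - A| ≤ 31.
Note: 0 ∈ A - A always (from a - a). The set is symmetric: if d ∈ A - A then -d ∈ A - A.
Enumerate nonzero differences d = a - a' with a > a' (then include -d):
Positive differences: {1, 2, 3, 5, 8, 10, 11, 12, 13, 15}
Full difference set: {0} ∪ (positive diffs) ∪ (negative diffs).
|A - A| = 1 + 2·10 = 21 (matches direct enumeration: 21).

|A - A| = 21
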